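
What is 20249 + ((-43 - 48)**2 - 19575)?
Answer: 8955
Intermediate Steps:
20249 + ((-43 - 48)**2 - 19575) = 20249 + ((-91)**2 - 19575) = 20249 + (8281 - 19575) = 20249 - 11294 = 8955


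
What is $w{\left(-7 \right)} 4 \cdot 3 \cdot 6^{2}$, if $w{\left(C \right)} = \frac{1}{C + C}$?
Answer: $- \frac{216}{7} \approx -30.857$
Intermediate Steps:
$w{\left(C \right)} = \frac{1}{2 C}$
$w{\left(-7 \right)} 4 \cdot 3 \cdot 6^{2} = \frac{1}{2 \left(-7\right)} 4 \cdot 3 \cdot 6^{2} = \frac{1}{2} \left(- \frac{1}{7}\right) 12 \cdot 36 = \left(- \frac{1}{14}\right) 432 = - \frac{216}{7}$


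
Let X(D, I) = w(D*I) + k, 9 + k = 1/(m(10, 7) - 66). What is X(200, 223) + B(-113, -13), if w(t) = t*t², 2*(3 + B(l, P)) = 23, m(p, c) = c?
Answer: 10468551247999939/118 ≈ 8.8717e+13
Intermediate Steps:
B(l, P) = 17/2 (B(l, P) = -3 + (½)*23 = -3 + 23/2 = 17/2)
k = -532/59 (k = -9 + 1/(7 - 66) = -9 + 1/(-59) = -9 - 1/59 = -532/59 ≈ -9.0170)
w(t) = t³
X(D, I) = -532/59 + D³*I³ (X(D, I) = (D*I)³ - 532/59 = D³*I³ - 532/59 = -532/59 + D³*I³)
X(200, 223) + B(-113, -13) = (-532/59 + 200³*223³) + 17/2 = (-532/59 + 8000000*11089567) + 17/2 = (-532/59 + 88716536000000) + 17/2 = 5234275623999468/59 + 17/2 = 10468551247999939/118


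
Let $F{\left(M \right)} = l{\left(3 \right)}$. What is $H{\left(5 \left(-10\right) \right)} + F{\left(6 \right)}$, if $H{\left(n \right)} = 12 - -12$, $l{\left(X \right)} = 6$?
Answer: $30$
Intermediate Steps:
$H{\left(n \right)} = 24$ ($H{\left(n \right)} = 12 + 12 = 24$)
$F{\left(M \right)} = 6$
$H{\left(5 \left(-10\right) \right)} + F{\left(6 \right)} = 24 + 6 = 30$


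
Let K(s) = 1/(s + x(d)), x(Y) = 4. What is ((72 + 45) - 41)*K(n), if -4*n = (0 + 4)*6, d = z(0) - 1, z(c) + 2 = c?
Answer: -38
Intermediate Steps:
z(c) = -2 + c
d = -3 (d = (-2 + 0) - 1 = -2 - 1 = -3)
n = -6 (n = -(0 + 4)*6/4 = -6 ≈ -6.0000)
K(s) = 1/(4 + s) (K(s) = 1/(s + 4) = 1/(4 + s))
((72 + 45) - 41)*K(n) = ((72 + 45) - 41)/(4 - 6) = (117 - 41)/(-2) = 76*(-½) = -38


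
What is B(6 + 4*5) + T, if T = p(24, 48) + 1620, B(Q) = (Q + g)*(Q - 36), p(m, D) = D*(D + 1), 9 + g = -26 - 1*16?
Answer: 4222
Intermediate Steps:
g = -51 (g = -9 + (-26 - 1*16) = -9 + (-26 - 16) = -9 - 42 = -51)
p(m, D) = D*(1 + D)
B(Q) = (-51 + Q)*(-36 + Q) (B(Q) = (Q - 51)*(Q - 36) = (-51 + Q)*(-36 + Q))
T = 3972 (T = 48*(1 + 48) + 1620 = 48*49 + 1620 = 2352 + 1620 = 3972)
B(6 + 4*5) + T = (1836 + (6 + 4*5)² - 87*(6 + 4*5)) + 3972 = (1836 + (6 + 20)² - 87*(6 + 20)) + 3972 = (1836 + 26² - 87*26) + 3972 = (1836 + 676 - 2262) + 3972 = 250 + 3972 = 4222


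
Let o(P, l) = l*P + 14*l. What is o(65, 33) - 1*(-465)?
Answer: 3072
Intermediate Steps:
o(P, l) = 14*l + P*l (o(P, l) = P*l + 14*l = 14*l + P*l)
o(65, 33) - 1*(-465) = 33*(14 + 65) - 1*(-465) = 33*79 + 465 = 2607 + 465 = 3072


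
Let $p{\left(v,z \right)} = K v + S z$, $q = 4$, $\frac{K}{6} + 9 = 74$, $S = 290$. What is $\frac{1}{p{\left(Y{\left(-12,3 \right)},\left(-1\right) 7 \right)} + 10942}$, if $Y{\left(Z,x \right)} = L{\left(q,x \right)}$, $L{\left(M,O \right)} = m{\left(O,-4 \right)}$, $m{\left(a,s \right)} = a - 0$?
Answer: $\frac{1}{10082} \approx 9.9187 \cdot 10^{-5}$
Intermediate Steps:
$m{\left(a,s \right)} = a$ ($m{\left(a,s \right)} = a + 0 = a$)
$K = 390$ ($K = -54 + 6 \cdot 74 = -54 + 444 = 390$)
$L{\left(M,O \right)} = O$
$Y{\left(Z,x \right)} = x$
$p{\left(v,z \right)} = 290 z + 390 v$ ($p{\left(v,z \right)} = 390 v + 290 z = 290 z + 390 v$)
$\frac{1}{p{\left(Y{\left(-12,3 \right)},\left(-1\right) 7 \right)} + 10942} = \frac{1}{\left(290 \left(\left(-1\right) 7\right) + 390 \cdot 3\right) + 10942} = \frac{1}{\left(290 \left(-7\right) + 1170\right) + 10942} = \frac{1}{\left(-2030 + 1170\right) + 10942} = \frac{1}{-860 + 10942} = \frac{1}{10082}$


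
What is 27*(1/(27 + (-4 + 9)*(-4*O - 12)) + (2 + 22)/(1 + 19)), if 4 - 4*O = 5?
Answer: 4401/140 ≈ 31.436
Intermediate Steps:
O = -¼ (O = 1 - ¼*5 = 1 - 5/4 = -¼ ≈ -0.25000)
27*(1/(27 + (-4 + 9)*(-4*O - 12)) + (2 + 22)/(1 + 19)) = 27*(1/(27 + (-4 + 9)*(-4*(-¼) - 12)) + (2 + 22)/(1 + 19)) = 27*(1/(27 + 5*(1 - 12)) + 24/20) = 27*(1/(27 + 5*(-11)) + 24*(1/20)) = 27*(1/(27 - 55) + 6/5) = 27*(1/(-28) + 6/5) = 27*(-1/28 + 6/5) = 27*(163/140) = 4401/140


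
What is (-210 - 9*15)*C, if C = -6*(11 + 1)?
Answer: 24840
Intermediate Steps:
C = -72 (C = -6*12 = -72)
(-210 - 9*15)*C = (-210 - 9*15)*(-72) = (-210 - 135)*(-72) = -345*(-72) = 24840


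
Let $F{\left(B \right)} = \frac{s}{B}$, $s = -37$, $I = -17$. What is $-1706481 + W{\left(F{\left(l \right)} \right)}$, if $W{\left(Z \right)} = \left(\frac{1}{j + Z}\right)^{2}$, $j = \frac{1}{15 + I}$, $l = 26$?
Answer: $- \frac{1066550456}{625} \approx -1.7065 \cdot 10^{6}$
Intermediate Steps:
$j = - \frac{1}{2}$ ($j = \frac{1}{15 - 17} = \frac{1}{-2} = - \frac{1}{2} \approx -0.5$)
$F{\left(B \right)} = - \frac{37}{B}$
$W{\left(Z \right)} = \frac{1}{\left(- \frac{1}{2} + Z\right)^{2}}$ ($W{\left(Z \right)} = \left(\frac{1}{- \frac{1}{2} + Z}\right)^{2} = \frac{1}{\left(- \frac{1}{2} + Z\right)^{2}}$)
$-1706481 + W{\left(F{\left(l \right)} \right)} = -1706481 + \frac{4}{\left(-1 + 2 \left(- \frac{37}{26}\right)\right)^{2}} = -1706481 + \frac{4}{\left(-1 - \frac{37}{13}\right)^{2}} = -1706481 + \frac{4}{\frac{2500}{169}} = -1706481 + 4 \cdot \frac{169}{2500} = -1706481 + \frac{169}{625} = - \frac{1066550456}{625}$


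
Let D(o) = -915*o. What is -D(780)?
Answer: 713700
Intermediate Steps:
-D(780) = -(-915)*780 = -1*(-713700) = 713700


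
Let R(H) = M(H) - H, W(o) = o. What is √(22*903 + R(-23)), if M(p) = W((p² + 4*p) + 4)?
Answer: √20330 ≈ 142.58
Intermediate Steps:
M(p) = 4 + p² + 4*p (M(p) = (p² + 4*p) + 4 = 4 + p² + 4*p)
R(H) = 4 + H² + 3*H (R(H) = (4 + H² + 4*H) - H = 4 + H² + 3*H)
√(22*903 + R(-23)) = √(22*903 + (4 + (-23)² + 3*(-23))) = √(19866 + (4 + 529 - 69)) = √(19866 + 464) = √20330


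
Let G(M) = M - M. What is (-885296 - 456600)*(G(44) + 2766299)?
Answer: -3712085562904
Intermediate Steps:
G(M) = 0
(-885296 - 456600)*(G(44) + 2766299) = (-885296 - 456600)*(0 + 2766299) = -1341896*2766299 = -3712085562904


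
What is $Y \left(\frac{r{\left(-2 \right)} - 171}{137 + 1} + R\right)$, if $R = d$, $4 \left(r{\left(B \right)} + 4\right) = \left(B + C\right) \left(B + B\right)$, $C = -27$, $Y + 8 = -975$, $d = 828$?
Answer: $- \frac{56088997}{69} \approx -8.1288 \cdot 10^{5}$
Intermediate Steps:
$Y = -983$ ($Y = -8 - 975 = -983$)
$r{\left(B \right)} = -4 + \frac{B \left(-27 + B\right)}{2}$ ($r{\left(B \right)} = -4 + \frac{\left(B - 27\right) \left(B + B\right)}{4} = -4 + \frac{\left(-27 + B\right) 2 B}{4} = -4 + \frac{2 B \left(-27 + B\right)}{4} = -4 + \frac{B \left(-27 + B\right)}{2}$)
$R = 828$
$Y \left(\frac{r{\left(-2 \right)} - 171}{137 + 1} + R\right) = - 983 \left(\frac{\left(-4 + \frac{\left(-2\right)^{2}}{2} - -27\right) - 171}{137 + 1} + 828\right) = - 983 \left(\frac{\left(-4 + \frac{1}{2} \cdot 4 + 27\right) - 171}{138} + 828\right) = - 983 \left(\left(\left(-4 + 2 + 27\right) - 171\right) \frac{1}{138} + 828\right) = - 983 \left(\left(25 - 171\right) \frac{1}{138} + 828\right) = - 983 \left(\left(-146\right) \frac{1}{138} + 828\right) = - 983 \left(- \frac{73}{69} + 828\right) = \left(-983\right) \frac{57059}{69} = - \frac{56088997}{69}$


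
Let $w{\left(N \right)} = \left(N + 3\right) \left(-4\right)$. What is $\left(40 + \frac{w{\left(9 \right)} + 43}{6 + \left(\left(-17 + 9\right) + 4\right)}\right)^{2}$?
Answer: $\frac{5625}{4} \approx 1406.3$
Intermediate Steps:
$w{\left(N \right)} = -12 - 4 N$ ($w{\left(N \right)} = \left(3 + N\right) \left(-4\right) = -12 - 4 N$)
$\left(40 + \frac{w{\left(9 \right)} + 43}{6 + \left(\left(-17 + 9\right) + 4\right)}\right)^{2} = \left(40 + \frac{\left(-12 - 36\right) + 43}{6 + \left(\left(-17 + 9\right) + 4\right)}\right)^{2} = \left(40 + \frac{\left(-12 - 36\right) + 43}{6 + \left(-8 + 4\right)}\right)^{2} = \left(40 + \frac{-48 + 43}{6 - 4}\right)^{2} = \left(40 - \frac{5}{2}\right)^{2} = \left(\frac{75}{2}\right)^{2} = \frac{5625}{4}$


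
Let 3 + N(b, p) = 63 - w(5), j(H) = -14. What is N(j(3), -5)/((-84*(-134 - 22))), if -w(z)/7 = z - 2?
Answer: 9/1456 ≈ 0.0061813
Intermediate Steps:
w(z) = 14 - 7*z (w(z) = -7*(z - 2) = -7*(-2 + z) = 14 - 7*z)
N(b, p) = 81 (N(b, p) = -3 + (63 - (14 - 7*5)) = -3 + (63 - (14 - 35)) = -3 + (63 - 1*(-21)) = -3 + (63 + 21) = -3 + 84 = 81)
N(j(3), -5)/((-84*(-134 - 22))) = 81/((-84*(-134 - 22))) = 81/((-84*(-156))) = 81/13104 = 81*(1/13104) = 9/1456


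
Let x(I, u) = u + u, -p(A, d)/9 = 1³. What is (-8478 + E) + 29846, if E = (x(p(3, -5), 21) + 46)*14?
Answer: 22600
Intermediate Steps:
p(A, d) = -9 (p(A, d) = -9*1³ = -9*1 = -9)
x(I, u) = 2*u
E = 1232 (E = (2*21 + 46)*14 = (42 + 46)*14 = 88*14 = 1232)
(-8478 + E) + 29846 = (-8478 + 1232) + 29846 = -7246 + 29846 = 22600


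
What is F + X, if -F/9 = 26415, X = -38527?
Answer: -276262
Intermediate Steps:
F = -237735 (F = -9*26415 = -237735)
F + X = -237735 - 38527 = -276262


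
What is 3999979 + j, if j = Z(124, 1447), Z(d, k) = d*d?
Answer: 4015355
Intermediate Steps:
Z(d, k) = d**2
j = 15376 (j = 124**2 = 15376)
3999979 + j = 3999979 + 15376 = 4015355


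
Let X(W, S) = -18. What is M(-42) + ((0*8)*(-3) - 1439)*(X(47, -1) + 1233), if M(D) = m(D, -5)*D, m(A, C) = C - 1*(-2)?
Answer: -1748259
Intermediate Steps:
m(A, C) = 2 + C (m(A, C) = C + 2 = 2 + C)
M(D) = -3*D (M(D) = (2 - 5)*D = -3*D)
M(-42) + ((0*8)*(-3) - 1439)*(X(47, -1) + 1233) = -3*(-42) + ((0*8)*(-3) - 1439)*(-18 + 1233) = 126 + (0*(-3) - 1439)*1215 = 126 + (0 - 1439)*1215 = 126 - 1439*1215 = 126 - 1748385 = -1748259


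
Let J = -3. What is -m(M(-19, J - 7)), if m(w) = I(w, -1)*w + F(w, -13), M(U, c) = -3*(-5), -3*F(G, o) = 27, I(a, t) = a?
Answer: -216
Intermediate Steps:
F(G, o) = -9 (F(G, o) = -⅓*27 = -9)
M(U, c) = 15
m(w) = -9 + w² (m(w) = w*w - 9 = w² - 9 = -9 + w²)
-m(M(-19, J - 7)) = -(-9 + 15²) = -(-9 + 225) = -1*216 = -216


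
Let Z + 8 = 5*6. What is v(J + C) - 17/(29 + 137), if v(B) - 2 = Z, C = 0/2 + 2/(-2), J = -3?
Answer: 3967/166 ≈ 23.898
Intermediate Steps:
C = -1 (C = 0*(½) + 2*(-½) = 0 - 1 = -1)
Z = 22 (Z = -8 + 5*6 = -8 + 30 = 22)
v(B) = 24 (v(B) = 2 + 22 = 24)
v(J + C) - 17/(29 + 137) = 24 - 17/(29 + 137) = 24 - 17/166 = 3967/166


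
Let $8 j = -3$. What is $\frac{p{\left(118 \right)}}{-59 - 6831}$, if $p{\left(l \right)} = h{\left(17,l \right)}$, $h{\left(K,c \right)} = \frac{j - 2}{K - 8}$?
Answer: $\frac{19}{496080} \approx 3.83 \cdot 10^{-5}$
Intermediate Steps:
$j = - \frac{3}{8}$ ($j = \frac{1}{8} \left(-3\right) = - \frac{3}{8} \approx -0.375$)
$h{\left(K,c \right)} = - \frac{19}{8 \left(-8 + K\right)}$ ($h{\left(K,c \right)} = \frac{- \frac{3}{8} - 2}{K - 8} = - \frac{19}{8 \left(-8 + K\right)}$)
$p{\left(l \right)} = - \frac{19}{72}$ ($p{\left(l \right)} = - \frac{19}{-64 + 8 \cdot 17} = - \frac{19}{-64 + 136} = - \frac{19}{72}$)
$\frac{p{\left(118 \right)}}{-59 - 6831} = - \frac{19}{72 \left(-59 - 6831\right)} = - \frac{19}{72 \left(-6890\right)} = \left(- \frac{19}{72}\right) \left(- \frac{1}{6890}\right) = \frac{19}{496080}$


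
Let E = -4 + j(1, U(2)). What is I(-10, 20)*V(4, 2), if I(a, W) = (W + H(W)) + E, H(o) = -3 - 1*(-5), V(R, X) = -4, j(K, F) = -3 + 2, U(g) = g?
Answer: -68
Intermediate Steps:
j(K, F) = -1
H(o) = 2 (H(o) = -3 + 5 = 2)
E = -5 (E = -4 - 1 = -5)
I(a, W) = -3 + W (I(a, W) = (W + 2) - 5 = (2 + W) - 5 = -3 + W)
I(-10, 20)*V(4, 2) = (-3 + 20)*(-4) = 17*(-4) = -68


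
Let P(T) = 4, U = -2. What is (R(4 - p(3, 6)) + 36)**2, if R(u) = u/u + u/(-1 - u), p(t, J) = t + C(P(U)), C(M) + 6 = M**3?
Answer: 4060225/3136 ≈ 1294.7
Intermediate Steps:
C(M) = -6 + M**3
p(t, J) = 58 + t (p(t, J) = t + (-6 + 4**3) = t + (-6 + 64) = t + 58 = 58 + t)
R(u) = 1 + u/(-1 - u)
(R(4 - p(3, 6)) + 36)**2 = (1/(1 + (4 - (58 + 3))) + 36)**2 = (1/(1 + (4 - 1*61)) + 36)**2 = (1/(1 + (4 - 61)) + 36)**2 = (1/(1 - 57) + 36)**2 = (1/(-56) + 36)**2 = (-1/56 + 36)**2 = (2015/56)**2 = 4060225/3136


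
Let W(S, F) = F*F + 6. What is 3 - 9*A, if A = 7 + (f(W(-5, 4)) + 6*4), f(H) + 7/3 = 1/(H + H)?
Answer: -11229/44 ≈ -255.20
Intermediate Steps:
W(S, F) = 6 + F**2 (W(S, F) = F**2 + 6 = 6 + F**2)
f(H) = -7/3 + 1/(2*H) (f(H) = -7/3 + 1/(H + H) = -7/3 + 1/(2*H))
A = 3787/132 (A = 7 + ((3 - 14*(6 + 4**2))/(6*(6 + 4**2)) + 6*4) = 7 + ((3 - 14*(6 + 16))/(6*(6 + 16)) + 24) = 7 + ((1/6)*(3 - 14*22)/22 + 24) = 7 + ((1/6)*(1/22)*(3 - 308) + 24) = 7 + ((1/6)*(1/22)*(-305) + 24) = 7 + (-305/132 + 24) = 7 + 2863/132 = 3787/132 ≈ 28.689)
3 - 9*A = 3 - 9*3787/132 = 3 - 11361/44 = -11229/44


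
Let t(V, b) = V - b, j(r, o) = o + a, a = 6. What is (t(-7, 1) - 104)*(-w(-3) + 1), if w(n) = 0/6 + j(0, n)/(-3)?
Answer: -224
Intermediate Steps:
j(r, o) = 6 + o (j(r, o) = o + 6 = 6 + o)
w(n) = -2 - n/3 (w(n) = 0/6 + (6 + n)/(-3) = 0*(1/6) + (6 + n)*(-1/3) = 0 + (-2 - n/3) = -2 - n/3)
(t(-7, 1) - 104)*(-w(-3) + 1) = ((-7 - 1*1) - 104)*(-(-2 - 1/3*(-3)) + 1) = ((-7 - 1) - 104)*(-(-2 + 1) + 1) = (-8 - 104)*(-1*(-1) + 1) = -112*(1 + 1) = -112*2 = -224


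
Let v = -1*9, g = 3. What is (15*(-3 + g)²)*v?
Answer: 0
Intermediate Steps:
v = -9
(15*(-3 + g)²)*v = (15*(-3 + 3)²)*(-9) = (15*0²)*(-9) = (15*0)*(-9) = 0*(-9) = 0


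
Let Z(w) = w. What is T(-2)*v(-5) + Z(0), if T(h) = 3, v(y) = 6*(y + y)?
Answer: -180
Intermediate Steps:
v(y) = 12*y (v(y) = 6*(2*y) = 12*y)
T(-2)*v(-5) + Z(0) = 3*(12*(-5)) + 0 = 3*(-60) + 0 = -180 + 0 = -180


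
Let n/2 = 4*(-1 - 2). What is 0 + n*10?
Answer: -240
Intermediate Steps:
n = -24 (n = 2*(4*(-1 - 2)) = 2*(4*(-3)) = 2*(-12) = -24)
0 + n*10 = 0 - 24*10 = 0 - 240 = -240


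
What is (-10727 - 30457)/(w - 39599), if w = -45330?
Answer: 3168/6533 ≈ 0.48492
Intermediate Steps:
(-10727 - 30457)/(w - 39599) = (-10727 - 30457)/(-45330 - 39599) = -41184/(-84929) = -41184*(-1/84929) = 3168/6533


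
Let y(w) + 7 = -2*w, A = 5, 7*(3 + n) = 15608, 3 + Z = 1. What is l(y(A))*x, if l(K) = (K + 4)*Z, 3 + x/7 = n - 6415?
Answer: -762814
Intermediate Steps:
Z = -2 (Z = -3 + 1 = -2)
n = 15587/7 (n = -3 + (1/7)*15608 = -3 + 15608/7 = 15587/7 ≈ 2226.7)
y(w) = -7 - 2*w
x = -29339 (x = -21 + 7*(15587/7 - 6415) = -21 + 7*(-29318/7) = -21 - 29318 = -29339)
l(K) = -8 - 2*K (l(K) = (K + 4)*(-2) = (4 + K)*(-2) = -8 - 2*K)
l(y(A))*x = (-8 - 2*(-7 - 2*5))*(-29339) = (-8 - 2*(-7 - 10))*(-29339) = (-8 - 2*(-17))*(-29339) = (-8 + 34)*(-29339) = 26*(-29339) = -762814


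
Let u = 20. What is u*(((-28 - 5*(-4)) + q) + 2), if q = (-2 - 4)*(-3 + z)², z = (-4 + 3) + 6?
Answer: -600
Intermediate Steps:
z = 5 (z = -1 + 6 = 5)
q = -24 (q = (-2 - 4)*(-3 + 5)² = -6*2² = -6*4 = -24)
u*(((-28 - 5*(-4)) + q) + 2) = 20*(((-28 - 5*(-4)) - 24) + 2) = 20*(((-28 + 20) - 24) + 2) = 20*((-8 - 24) + 2) = 20*(-32 + 2) = 20*(-30) = -600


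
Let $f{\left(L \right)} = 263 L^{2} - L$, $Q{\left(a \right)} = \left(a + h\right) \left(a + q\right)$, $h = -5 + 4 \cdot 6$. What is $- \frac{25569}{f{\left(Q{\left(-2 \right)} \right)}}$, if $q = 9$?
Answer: $- \frac{8523}{1241408} \approx -0.0068656$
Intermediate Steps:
$h = 19$ ($h = -5 + 24 = 19$)
$Q{\left(a \right)} = \left(9 + a\right) \left(19 + a\right)$ ($Q{\left(a \right)} = \left(a + 19\right) \left(a + 9\right) = \left(19 + a\right) \left(9 + a\right) = \left(9 + a\right) \left(19 + a\right)$)
$f{\left(L \right)} = - L + 263 L^{2}$
$- \frac{25569}{f{\left(Q{\left(-2 \right)} \right)}} = - \frac{25569}{\left(171 + \left(-2\right)^{2} + 28 \left(-2\right)\right) \left(-1 + 263 \left(171 + \left(-2\right)^{2} + 28 \left(-2\right)\right)\right)} = - \frac{25569}{\left(171 + 4 - 56\right) \left(-1 + 263 \left(171 + 4 - 56\right)\right)} = - \frac{25569}{119 \left(-1 + 263 \cdot 119\right)} = - \frac{25569}{119 \left(-1 + 31297\right)} = - \frac{25569}{119 \cdot 31296} = - \frac{25569}{3724224} = \left(-25569\right) \frac{1}{3724224} = - \frac{8523}{1241408}$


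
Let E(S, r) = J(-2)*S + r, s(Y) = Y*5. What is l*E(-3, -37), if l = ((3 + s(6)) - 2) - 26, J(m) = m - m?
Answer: -185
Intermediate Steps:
J(m) = 0
s(Y) = 5*Y
l = 5 (l = ((3 + 5*6) - 2) - 26 = ((3 + 30) - 2) - 26 = (33 - 2) - 26 = 31 - 26 = 5)
E(S, r) = r (E(S, r) = 0*S + r = 0 + r = r)
l*E(-3, -37) = 5*(-37) = -185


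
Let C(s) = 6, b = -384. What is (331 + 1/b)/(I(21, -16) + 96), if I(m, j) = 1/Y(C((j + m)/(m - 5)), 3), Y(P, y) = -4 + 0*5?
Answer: 127103/36768 ≈ 3.4569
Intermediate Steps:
Y(P, y) = -4 (Y(P, y) = -4 + 0 = -4)
I(m, j) = -1/4 (I(m, j) = 1/(-4) = -1/4)
(331 + 1/b)/(I(21, -16) + 96) = (331 + 1/(-384))/(-1/4 + 96) = (331 - 1/384)/(383/4) = (127103/384)*(4/383) = 127103/36768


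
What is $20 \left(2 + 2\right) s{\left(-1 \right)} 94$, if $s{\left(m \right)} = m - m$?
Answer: $0$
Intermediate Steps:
$s{\left(m \right)} = 0$
$20 \left(2 + 2\right) s{\left(-1 \right)} 94 = 20 \left(2 + 2\right) 0 \cdot 94 = 20 \cdot 4 \cdot 0 \cdot 94 = 20 \cdot 0 \cdot 94 = 0 \cdot 94 = 0$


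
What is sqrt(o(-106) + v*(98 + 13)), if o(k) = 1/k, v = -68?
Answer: I*sqrt(84809434)/106 ≈ 86.879*I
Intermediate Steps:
sqrt(o(-106) + v*(98 + 13)) = sqrt(1/(-106) - 68*(98 + 13)) = sqrt(-1/106 - 68*111) = sqrt(-1/106 - 7548) = sqrt(-800089/106) = I*sqrt(84809434)/106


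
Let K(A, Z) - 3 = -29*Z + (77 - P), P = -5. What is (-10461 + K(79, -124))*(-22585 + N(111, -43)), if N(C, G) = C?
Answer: 152373720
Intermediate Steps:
K(A, Z) = 85 - 29*Z (K(A, Z) = 3 + (-29*Z + (77 - 1*(-5))) = 3 + (-29*Z + (77 + 5)) = 3 + (-29*Z + 82) = 3 + (82 - 29*Z) = 85 - 29*Z)
(-10461 + K(79, -124))*(-22585 + N(111, -43)) = (-10461 + (85 - 29*(-124)))*(-22585 + 111) = (-10461 + (85 + 3596))*(-22474) = (-10461 + 3681)*(-22474) = -6780*(-22474) = 152373720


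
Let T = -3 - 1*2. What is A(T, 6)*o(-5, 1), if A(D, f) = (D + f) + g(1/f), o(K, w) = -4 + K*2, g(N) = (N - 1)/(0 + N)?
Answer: 56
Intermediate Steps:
g(N) = (-1 + N)/N
o(K, w) = -4 + 2*K
T = -5 (T = -3 - 2 = -5)
A(D, f) = D + f + f*(-1 + 1/f) (A(D, f) = (D + f) + (-1 + 1/f)/(1/f) = (D + f) + f*(-1 + 1/f) = D + f + f*(-1 + 1/f))
A(T, 6)*o(-5, 1) = (1 - 5)*(-4 + 2*(-5)) = -4*(-4 - 10) = -4*(-14) = 56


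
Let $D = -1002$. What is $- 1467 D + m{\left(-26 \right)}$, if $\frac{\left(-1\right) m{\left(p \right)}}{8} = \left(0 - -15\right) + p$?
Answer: $1470022$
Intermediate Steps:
$m{\left(p \right)} = -120 - 8 p$ ($m{\left(p \right)} = - 8 \left(\left(0 - -15\right) + p\right) = - 8 \left(\left(0 + 15\right) + p\right) = - 8 \left(15 + p\right) = -120 - 8 p$)
$- 1467 D + m{\left(-26 \right)} = \left(-1467\right) \left(-1002\right) - -88 = 1469934 + \left(-120 + 208\right) = 1469934 + 88 = 1470022$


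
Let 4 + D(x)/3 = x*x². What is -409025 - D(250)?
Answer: -47284013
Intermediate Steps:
D(x) = -12 + 3*x³ (D(x) = -12 + 3*(x*x²) = -12 + 3*x³)
-409025 - D(250) = -409025 - (-12 + 3*250³) = -409025 - (-12 + 3*15625000) = -409025 - (-12 + 46875000) = -409025 - 1*46874988 = -409025 - 46874988 = -47284013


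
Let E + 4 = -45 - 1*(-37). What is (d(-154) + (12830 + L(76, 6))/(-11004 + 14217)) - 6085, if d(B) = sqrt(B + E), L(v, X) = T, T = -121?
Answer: -19538396/3213 + I*sqrt(166) ≈ -6081.0 + 12.884*I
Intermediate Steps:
L(v, X) = -121
E = -12 (E = -4 + (-45 - 1*(-37)) = -4 + (-45 + 37) = -4 - 8 = -12)
d(B) = sqrt(-12 + B) (d(B) = sqrt(B - 12) = sqrt(-12 + B))
(d(-154) + (12830 + L(76, 6))/(-11004 + 14217)) - 6085 = (sqrt(-12 - 154) + (12830 - 121)/(-11004 + 14217)) - 6085 = (sqrt(-166) + 12709/3213) - 6085 = (I*sqrt(166) + 12709*(1/3213)) - 6085 = (I*sqrt(166) + 12709/3213) - 6085 = (12709/3213 + I*sqrt(166)) - 6085 = -19538396/3213 + I*sqrt(166)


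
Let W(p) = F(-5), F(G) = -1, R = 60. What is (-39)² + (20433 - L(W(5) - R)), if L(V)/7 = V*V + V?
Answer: -3666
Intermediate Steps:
W(p) = -1
L(V) = 7*V + 7*V² (L(V) = 7*(V*V + V) = 7*(V² + V) = 7*(V + V²) = 7*V + 7*V²)
(-39)² + (20433 - L(W(5) - R)) = (-39)² + (20433 - 7*(-1 - 1*60)*(1 + (-1 - 1*60))) = 1521 + (20433 - 7*(-1 - 60)*(1 + (-1 - 60))) = 1521 + (20433 - 7*(-61)*(1 - 61)) = 1521 + (20433 - 7*(-61)*(-60)) = 1521 + (20433 - 1*25620) = 1521 + (20433 - 25620) = 1521 - 5187 = -3666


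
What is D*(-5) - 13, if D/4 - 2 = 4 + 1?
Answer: -153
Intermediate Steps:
D = 28 (D = 8 + 4*(4 + 1) = 8 + 4*5 = 8 + 20 = 28)
D*(-5) - 13 = 28*(-5) - 13 = -140 - 13 = -153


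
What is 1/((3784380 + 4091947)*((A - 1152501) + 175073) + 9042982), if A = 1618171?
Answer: 1/5046710433943 ≈ 1.9815e-13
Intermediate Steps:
1/((3784380 + 4091947)*((A - 1152501) + 175073) + 9042982) = 1/((3784380 + 4091947)*((1618171 - 1152501) + 175073) + 9042982) = 1/(7876327*(465670 + 175073) + 9042982) = 1/(7876327*640743 + 9042982) = 1/(5046701390961 + 9042982) = 1/5046710433943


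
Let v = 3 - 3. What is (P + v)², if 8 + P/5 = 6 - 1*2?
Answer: 400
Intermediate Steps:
P = -20 (P = -40 + 5*(6 - 1*2) = -40 + 5*(6 - 2) = -40 + 5*4 = -40 + 20 = -20)
v = 0
(P + v)² = (-20 + 0)² = (-20)² = 400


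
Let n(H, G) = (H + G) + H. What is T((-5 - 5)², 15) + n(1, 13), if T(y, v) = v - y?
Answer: -70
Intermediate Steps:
n(H, G) = G + 2*H (n(H, G) = (G + H) + H = G + 2*H)
T((-5 - 5)², 15) + n(1, 13) = (15 - (-5 - 5)²) + (13 + 2*1) = (15 - 1*(-10)²) + (13 + 2) = (15 - 1*100) + 15 = (15 - 100) + 15 = -85 + 15 = -70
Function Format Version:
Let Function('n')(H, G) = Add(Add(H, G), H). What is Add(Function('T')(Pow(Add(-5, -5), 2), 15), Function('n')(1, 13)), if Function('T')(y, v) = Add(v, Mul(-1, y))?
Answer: -70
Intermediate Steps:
Function('n')(H, G) = Add(G, Mul(2, H)) (Function('n')(H, G) = Add(Add(G, H), H) = Add(G, Mul(2, H)))
Add(Function('T')(Pow(Add(-5, -5), 2), 15), Function('n')(1, 13)) = Add(Add(15, Mul(-1, Pow(Add(-5, -5), 2))), Add(13, Mul(2, 1))) = Add(Add(15, Mul(-1, Pow(-10, 2))), Add(13, 2)) = Add(Add(15, Mul(-1, 100)), 15) = Add(Add(15, -100), 15) = Add(-85, 15) = -70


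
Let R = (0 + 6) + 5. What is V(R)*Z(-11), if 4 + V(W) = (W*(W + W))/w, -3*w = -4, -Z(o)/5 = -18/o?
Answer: -15975/11 ≈ -1452.3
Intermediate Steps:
R = 11 (R = 6 + 5 = 11)
Z(o) = 90/o (Z(o) = -(-90)/o = 90/o)
w = 4/3 (w = -⅓*(-4) = 4/3 ≈ 1.3333)
V(W) = -4 + 3*W²/2 (V(W) = -4 + (W*(W + W))/(4/3) = -4 + (W*(2*W))*(¾) = -4 + (2*W²)*(¾) = -4 + 3*W²/2)
V(R)*Z(-11) = (-4 + (3/2)*11²)*(90/(-11)) = (-4 + (3/2)*121)*(90*(-1/11)) = (-4 + 363/2)*(-90/11) = (355/2)*(-90/11) = -15975/11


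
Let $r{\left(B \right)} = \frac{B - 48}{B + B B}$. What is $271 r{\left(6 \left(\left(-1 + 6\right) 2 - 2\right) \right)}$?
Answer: $0$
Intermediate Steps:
$r{\left(B \right)} = \frac{-48 + B}{B + B^{2}}$
$271 r{\left(6 \left(\left(-1 + 6\right) 2 - 2\right) \right)} = 271 \frac{-48 + 6 \left(\left(-1 + 6\right) 2 - 2\right)}{6 \left(\left(-1 + 6\right) 2 - 2\right) \left(1 + 6 \left(\left(-1 + 6\right) 2 - 2\right)\right)} = 271 \frac{-48 + 6 \left(5 \cdot 2 - 2\right)}{6 \left(5 \cdot 2 - 2\right) \left(1 + 6 \left(5 \cdot 2 - 2\right)\right)} = 271 \frac{-48 + 6 \left(10 - 2\right)}{6 \left(10 - 2\right) \left(1 + 6 \left(10 - 2\right)\right)} = 271 \frac{-48 + 6 \cdot 8}{6 \cdot 8 \left(1 + 6 \cdot 8\right)} = 271 \frac{-48 + 48}{48 \left(1 + 48\right)} = 271 \cdot \frac{1}{48} \cdot \frac{1}{49} \cdot 0 = 271 \cdot 0 = 0$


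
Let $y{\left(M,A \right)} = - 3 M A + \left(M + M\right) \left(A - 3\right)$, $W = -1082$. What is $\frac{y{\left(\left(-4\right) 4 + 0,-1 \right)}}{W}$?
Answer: $- \frac{40}{541} \approx -0.073937$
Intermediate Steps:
$y{\left(M,A \right)} = - 3 A M + 2 M \left(-3 + A\right)$
$\frac{y{\left(\left(-4\right) 4 + 0,-1 \right)}}{W} = \frac{\left(-1\right) \left(\left(-4\right) 4 + 0\right) \left(6 - 1\right)}{-1082} = \left(-1\right) \left(-16 + 0\right) 5 \left(- \frac{1}{1082}\right) = \left(-1\right) \left(-16\right) 5 \left(- \frac{1}{1082}\right) = 80 \left(- \frac{1}{1082}\right) = - \frac{40}{541}$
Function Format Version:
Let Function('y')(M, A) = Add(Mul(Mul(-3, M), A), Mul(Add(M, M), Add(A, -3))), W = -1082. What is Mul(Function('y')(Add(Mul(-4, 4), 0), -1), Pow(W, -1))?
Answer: Rational(-40, 541) ≈ -0.073937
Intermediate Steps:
Function('y')(M, A) = Add(Mul(-3, A, M), Mul(2, M, Add(-3, A))) (Function('y')(M, A) = Add(Mul(-3, A, M), Mul(Mul(2, M), Add(-3, A))) = Add(Mul(-3, A, M), Mul(2, M, Add(-3, A))))
Mul(Function('y')(Add(Mul(-4, 4), 0), -1), Pow(W, -1)) = Mul(Mul(-1, Add(Mul(-4, 4), 0), Add(6, -1)), Pow(-1082, -1)) = Mul(Mul(-1, Add(-16, 0), 5), Rational(-1, 1082)) = Mul(Mul(-1, -16, 5), Rational(-1, 1082)) = Mul(80, Rational(-1, 1082)) = Rational(-40, 541)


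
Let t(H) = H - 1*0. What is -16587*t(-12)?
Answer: 199044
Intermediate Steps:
t(H) = H (t(H) = H + 0 = H)
-16587*t(-12) = -16587*(-12) = 199044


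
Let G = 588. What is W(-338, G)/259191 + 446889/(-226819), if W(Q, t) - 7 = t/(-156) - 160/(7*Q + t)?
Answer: -43181743900531/21917083797063 ≈ -1.9702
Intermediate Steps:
W(Q, t) = 7 - 160/(t + 7*Q) - t/156 (W(Q, t) = 7 + (t/(-156) - 160/(7*Q + t)) = 7 + (t*(-1/156) - 160/(t + 7*Q)) = 7 + (-t/156 - 160/(t + 7*Q)) = 7 + (-160/(t + 7*Q) - t/156) = 7 - 160/(t + 7*Q) - t/156)
W(-338, G)/259191 + 446889/(-226819) = ((-24960 - 1*588² + 1092*588 + 7644*(-338) - 7*(-338)*588)/(156*(588 + 7*(-338))))/259191 + 446889/(-226819) = ((-24960 - 1*345744 + 642096 - 2583672 + 1391208)/(156*(588 - 2366)))*(1/259191) + 446889*(-1/226819) = ((1/156)*(-24960 - 345744 + 642096 - 2583672 + 1391208)/(-1778))*(1/259191) - 446889/226819 = ((1/156)*(-1/1778)*(-921072))*(1/259191) - 446889/226819 = (38378/11557)*(1/259191) - 446889/226819 = 1238/96628077 - 446889/226819 = -43181743900531/21917083797063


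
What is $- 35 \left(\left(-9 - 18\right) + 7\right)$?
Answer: $700$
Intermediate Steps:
$- 35 \left(\left(-9 - 18\right) + 7\right) = - 35 \left(-27 + 7\right) = \left(-35\right) \left(-20\right) = 700$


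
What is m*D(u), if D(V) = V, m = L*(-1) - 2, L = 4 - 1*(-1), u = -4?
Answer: 28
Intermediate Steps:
L = 5 (L = 4 + 1 = 5)
m = -7 (m = 5*(-1) - 2 = -5 - 2 = -7)
m*D(u) = -7*(-4) = 28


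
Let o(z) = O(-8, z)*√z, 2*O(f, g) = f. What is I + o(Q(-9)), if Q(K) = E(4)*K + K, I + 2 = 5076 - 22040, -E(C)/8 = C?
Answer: -16966 - 12*√31 ≈ -17033.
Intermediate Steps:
E(C) = -8*C
O(f, g) = f/2
I = -16966 (I = -2 + (5076 - 22040) = -2 - 16964 = -16966)
Q(K) = -31*K (Q(K) = (-8*4)*K + K = -32*K + K = -31*K)
o(z) = -4*√z (o(z) = ((½)*(-8))*√z = -4*√z)
I + o(Q(-9)) = -16966 - 4*3*√31 = -16966 - 12*√31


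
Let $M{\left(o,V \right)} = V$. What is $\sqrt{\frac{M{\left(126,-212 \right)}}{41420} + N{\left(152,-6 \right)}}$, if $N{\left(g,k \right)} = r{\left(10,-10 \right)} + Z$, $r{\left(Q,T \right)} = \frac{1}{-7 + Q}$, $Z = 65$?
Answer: $\frac{\sqrt{63043963365}}{31065} \approx 8.0826$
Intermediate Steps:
$N{\left(g,k \right)} = \frac{196}{3}$ ($N{\left(g,k \right)} = \frac{1}{-7 + 10} + 65 = \frac{1}{3} + 65 = \frac{196}{3}$)
$\sqrt{\frac{M{\left(126,-212 \right)}}{41420} + N{\left(152,-6 \right)}} = \sqrt{- \frac{212}{41420} + \frac{196}{3}} = \sqrt{\left(-212\right) \frac{1}{41420} + \frac{196}{3}} = \sqrt{- \frac{53}{10355} + \frac{196}{3}} = \sqrt{\frac{2029421}{31065}} = \frac{\sqrt{63043963365}}{31065}$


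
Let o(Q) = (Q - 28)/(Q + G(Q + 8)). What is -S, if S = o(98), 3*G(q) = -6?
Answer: -35/48 ≈ -0.72917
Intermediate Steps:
G(q) = -2 (G(q) = (⅓)*(-6) = -2)
o(Q) = (-28 + Q)/(-2 + Q) (o(Q) = (Q - 28)/(Q - 2) = (-28 + Q)/(-2 + Q))
S = 35/48 (S = (-28 + 98)/(-2 + 98) = 70/96 = (1/96)*70 = 35/48 ≈ 0.72917)
-S = -1*35/48 = -35/48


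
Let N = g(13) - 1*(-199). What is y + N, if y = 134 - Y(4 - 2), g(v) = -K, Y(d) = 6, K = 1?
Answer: 326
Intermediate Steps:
g(v) = -1 (g(v) = -1*1 = -1)
N = 198 (N = -1 - 1*(-199) = -1 + 199 = 198)
y = 128 (y = 134 - 1*6 = 134 - 6 = 128)
y + N = 128 + 198 = 326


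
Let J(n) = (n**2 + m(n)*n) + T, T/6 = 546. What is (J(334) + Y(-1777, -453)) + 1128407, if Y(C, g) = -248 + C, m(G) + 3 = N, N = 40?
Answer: 1253572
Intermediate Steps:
m(G) = 37 (m(G) = -3 + 40 = 37)
T = 3276 (T = 6*546 = 3276)
J(n) = 3276 + n**2 + 37*n (J(n) = (n**2 + 37*n) + 3276 = 3276 + n**2 + 37*n)
(J(334) + Y(-1777, -453)) + 1128407 = ((3276 + 334**2 + 37*334) + (-248 - 1777)) + 1128407 = ((3276 + 111556 + 12358) - 2025) + 1128407 = (127190 - 2025) + 1128407 = 125165 + 1128407 = 1253572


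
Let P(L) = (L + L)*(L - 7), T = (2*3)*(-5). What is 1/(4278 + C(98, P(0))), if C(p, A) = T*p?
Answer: 1/1338 ≈ 0.00074738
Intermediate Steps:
T = -30 (T = 6*(-5) = -30)
P(L) = 2*L*(-7 + L) (P(L) = (2*L)*(-7 + L) = 2*L*(-7 + L))
C(p, A) = -30*p
1/(4278 + C(98, P(0))) = 1/(4278 - 30*98) = 1/(4278 - 2940) = 1/1338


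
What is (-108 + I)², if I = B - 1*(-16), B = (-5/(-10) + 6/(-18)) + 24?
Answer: 165649/36 ≈ 4601.4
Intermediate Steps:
B = 145/6 (B = (-5*(-⅒) + 6*(-1/18)) + 24 = (½ - ⅓) + 24 = ⅙ + 24 = 145/6 ≈ 24.167)
I = 241/6 (I = 145/6 - 1*(-16) = 145/6 + 16 = 241/6 ≈ 40.167)
(-108 + I)² = (-108 + 241/6)² = (-407/6)² = 165649/36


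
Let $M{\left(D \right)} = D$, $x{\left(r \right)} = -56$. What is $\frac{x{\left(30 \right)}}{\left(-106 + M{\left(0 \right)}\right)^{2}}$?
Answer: $- \frac{14}{2809} \approx -0.004984$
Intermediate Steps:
$\frac{x{\left(30 \right)}}{\left(-106 + M{\left(0 \right)}\right)^{2}} = - \frac{56}{\left(-106 + 0\right)^{2}} = - \frac{56}{\left(-106\right)^{2}} = - \frac{56}{11236} = \left(-56\right) \frac{1}{11236} = - \frac{14}{2809}$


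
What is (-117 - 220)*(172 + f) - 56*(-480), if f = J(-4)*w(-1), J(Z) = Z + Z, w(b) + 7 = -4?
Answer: -60740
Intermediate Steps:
w(b) = -11 (w(b) = -7 - 4 = -11)
J(Z) = 2*Z
f = 88 (f = (2*(-4))*(-11) = -8*(-11) = 88)
(-117 - 220)*(172 + f) - 56*(-480) = (-117 - 220)*(172 + 88) - 56*(-480) = -337*260 + 26880 = -87620 + 26880 = -60740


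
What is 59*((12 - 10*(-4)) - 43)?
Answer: 531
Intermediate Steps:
59*((12 - 10*(-4)) - 43) = 59*((12 + 40) - 43) = 59*(52 - 43) = 59*9 = 531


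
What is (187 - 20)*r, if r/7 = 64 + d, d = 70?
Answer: 156646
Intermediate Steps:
r = 938 (r = 7*(64 + 70) = 7*134 = 938)
(187 - 20)*r = (187 - 20)*938 = 167*938 = 156646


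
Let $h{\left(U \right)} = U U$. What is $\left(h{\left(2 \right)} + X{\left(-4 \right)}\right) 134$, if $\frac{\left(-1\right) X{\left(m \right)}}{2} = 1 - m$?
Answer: $-804$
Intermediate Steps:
$h{\left(U \right)} = U^{2}$
$X{\left(m \right)} = -2 + 2 m$ ($X{\left(m \right)} = - 2 \left(1 - m\right) = -2 + 2 m$)
$\left(h{\left(2 \right)} + X{\left(-4 \right)}\right) 134 = \left(2^{2} + \left(-2 + 2 \left(-4\right)\right)\right) 134 = \left(4 - 10\right) 134 = \left(-6\right) 134 = -804$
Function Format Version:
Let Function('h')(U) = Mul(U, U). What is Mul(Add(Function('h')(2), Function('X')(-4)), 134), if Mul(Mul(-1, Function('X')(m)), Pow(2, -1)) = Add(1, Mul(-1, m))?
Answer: -804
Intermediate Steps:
Function('h')(U) = Pow(U, 2)
Function('X')(m) = Add(-2, Mul(2, m)) (Function('X')(m) = Mul(-2, Add(1, Mul(-1, m))) = Add(-2, Mul(2, m)))
Mul(Add(Function('h')(2), Function('X')(-4)), 134) = Mul(Add(Pow(2, 2), Add(-2, Mul(2, -4))), 134) = Mul(Add(4, Add(-2, -8)), 134) = Mul(Add(4, -10), 134) = Mul(-6, 134) = -804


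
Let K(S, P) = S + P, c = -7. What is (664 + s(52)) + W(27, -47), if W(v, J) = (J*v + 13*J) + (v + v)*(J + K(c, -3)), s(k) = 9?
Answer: -4285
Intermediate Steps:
K(S, P) = P + S
W(v, J) = 13*J + J*v + 2*v*(-10 + J) (W(v, J) = (J*v + 13*J) + (v + v)*(J + (-3 - 7)) = (13*J + J*v) + (2*v)*(J - 10) = (13*J + J*v) + (2*v)*(-10 + J) = (13*J + J*v) + 2*v*(-10 + J) = 13*J + J*v + 2*v*(-10 + J))
(664 + s(52)) + W(27, -47) = (664 + 9) + (-20*27 + 13*(-47) + 3*(-47)*27) = 673 + (-540 - 611 - 3807) = 673 - 4958 = -4285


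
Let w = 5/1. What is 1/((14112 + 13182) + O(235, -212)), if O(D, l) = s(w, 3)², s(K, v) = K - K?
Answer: 1/27294 ≈ 3.6638e-5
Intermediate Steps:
w = 5 (w = 5*1 = 5)
s(K, v) = 0
O(D, l) = 0 (O(D, l) = 0² = 0)
1/((14112 + 13182) + O(235, -212)) = 1/((14112 + 13182) + 0) = 1/(27294 + 0) = 1/27294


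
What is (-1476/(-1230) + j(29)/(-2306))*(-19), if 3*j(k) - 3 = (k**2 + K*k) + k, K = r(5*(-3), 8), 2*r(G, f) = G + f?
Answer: -1430719/69180 ≈ -20.681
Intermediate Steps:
r(G, f) = G/2 + f/2 (r(G, f) = (G + f)/2 = G/2 + f/2)
K = -7/2 (K = (5*(-3))/2 + (1/2)*8 = (1/2)*(-15) + 4 = -15/2 + 4 = -7/2 ≈ -3.5000)
j(k) = 1 - 5*k/6 + k**2/3 (j(k) = 1 + ((k**2 - 7*k/2) + k)/3 = 1 + (k**2 - 5*k/2)/3 = 1 + (-5*k/6 + k**2/3) = 1 - 5*k/6 + k**2/3)
(-1476/(-1230) + j(29)/(-2306))*(-19) = (-1476/(-1230) + (1 - 5/6*29 + (1/3)*29**2)/(-2306))*(-19) = (-1476*(-1/1230) + (1 - 145/6 + (1/3)*841)*(-1/2306))*(-19) = (6/5 + (1 - 145/6 + 841/3)*(-1/2306))*(-19) = (6/5 + (1543/6)*(-1/2306))*(-19) = (6/5 - 1543/13836)*(-19) = (75301/69180)*(-19) = -1430719/69180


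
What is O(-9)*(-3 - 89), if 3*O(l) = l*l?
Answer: -2484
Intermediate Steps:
O(l) = l**2/3 (O(l) = (l*l)/3 = l**2/3)
O(-9)*(-3 - 89) = ((1/3)*(-9)**2)*(-3 - 89) = ((1/3)*81)*(-92) = 27*(-92) = -2484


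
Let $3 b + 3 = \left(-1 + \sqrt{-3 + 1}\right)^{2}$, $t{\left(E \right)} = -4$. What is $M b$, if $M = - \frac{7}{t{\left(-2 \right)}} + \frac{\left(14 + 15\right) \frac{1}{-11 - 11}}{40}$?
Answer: $- \frac{1511}{660} - \frac{1511 i \sqrt{2}}{1320} \approx -2.2894 - 1.6188 i$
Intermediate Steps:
$M = \frac{1511}{880}$ ($M = - \frac{7}{-4} + \frac{\left(14 + 15\right) \frac{1}{-11 - 11}}{40} = \left(-7\right) \left(- \frac{1}{4}\right) + \frac{29}{-22} \cdot \frac{1}{40} = \frac{7}{4} + 29 \left(- \frac{1}{22}\right) \frac{1}{40} = \frac{7}{4} - \frac{29}{880} = \frac{1511}{880} \approx 1.717$)
$b = -1 + \frac{\left(-1 + i \sqrt{2}\right)^{2}}{3}$ ($b = -1 + \frac{\left(-1 + \sqrt{-3 + 1}\right)^{2}}{3} = -1 + \frac{\left(-1 + \sqrt{-2}\right)^{2}}{3} = -1 + \frac{\left(-1 + i \sqrt{2}\right)^{2}}{3} \approx -1.3333 - 0.94281 i$)
$M b = \frac{1511 \left(-1 + \frac{\left(1 - i \sqrt{2}\right)^{2}}{3}\right)}{880} = - \frac{1511}{880} + \frac{1511 \left(1 - i \sqrt{2}\right)^{2}}{2640}$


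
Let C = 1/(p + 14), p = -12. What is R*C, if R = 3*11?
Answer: 33/2 ≈ 16.500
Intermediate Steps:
C = ½ (C = 1/(-12 + 14) = 1/2 = ½ ≈ 0.50000)
R = 33
R*C = 33*(½) = 33/2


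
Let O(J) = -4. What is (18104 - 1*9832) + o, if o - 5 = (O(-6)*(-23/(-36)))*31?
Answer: 73780/9 ≈ 8197.8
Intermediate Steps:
o = -668/9 (o = 5 - (-92)/(-36)*31 = 5 - (-92)*(-1)/36*31 = 5 - 4*23/36*31 = 5 - 23/9*31 = 5 - 713/9 = -668/9 ≈ -74.222)
(18104 - 1*9832) + o = (18104 - 1*9832) - 668/9 = (18104 - 9832) - 668/9 = 8272 - 668/9 = 73780/9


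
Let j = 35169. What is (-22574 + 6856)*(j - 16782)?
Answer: -289006866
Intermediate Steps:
(-22574 + 6856)*(j - 16782) = (-22574 + 6856)*(35169 - 16782) = -15718*18387 = -289006866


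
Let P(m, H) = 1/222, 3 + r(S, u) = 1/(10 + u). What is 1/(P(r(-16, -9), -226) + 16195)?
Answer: 222/3595291 ≈ 6.1747e-5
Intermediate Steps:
r(S, u) = -3 + 1/(10 + u)
P(m, H) = 1/222
1/(P(r(-16, -9), -226) + 16195) = 1/(1/222 + 16195) = 1/(3595291/222) = 222/3595291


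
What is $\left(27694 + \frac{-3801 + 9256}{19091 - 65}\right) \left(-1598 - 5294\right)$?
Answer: $- \frac{1815737025554}{9513} \approx -1.9087 \cdot 10^{8}$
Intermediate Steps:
$\left(27694 + \frac{-3801 + 9256}{19091 - 65}\right) \left(-1598 - 5294\right) = \left(27694 + \frac{5455}{19026}\right) \left(-6892\right) = \frac{526911499}{19026} \left(-6892\right) = - \frac{1815737025554}{9513}$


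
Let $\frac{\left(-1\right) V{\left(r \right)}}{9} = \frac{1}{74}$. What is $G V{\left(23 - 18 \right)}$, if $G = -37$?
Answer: $\frac{9}{2} \approx 4.5$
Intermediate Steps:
$V{\left(r \right)} = - \frac{9}{74}$
$G V{\left(23 - 18 \right)} = \left(-37\right) \left(- \frac{9}{74}\right) = \frac{9}{2}$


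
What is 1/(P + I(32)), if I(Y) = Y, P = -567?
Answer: -1/535 ≈ -0.0018692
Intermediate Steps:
1/(P + I(32)) = 1/(-567 + 32) = 1/(-535) = -1/535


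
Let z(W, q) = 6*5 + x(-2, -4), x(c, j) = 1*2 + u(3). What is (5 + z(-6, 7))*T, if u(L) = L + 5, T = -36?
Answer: -1620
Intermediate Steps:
u(L) = 5 + L
x(c, j) = 10 (x(c, j) = 1*2 + (5 + 3) = 2 + 8 = 10)
z(W, q) = 40 (z(W, q) = 6*5 + 10 = 30 + 10 = 40)
(5 + z(-6, 7))*T = (5 + 40)*(-36) = 45*(-36) = -1620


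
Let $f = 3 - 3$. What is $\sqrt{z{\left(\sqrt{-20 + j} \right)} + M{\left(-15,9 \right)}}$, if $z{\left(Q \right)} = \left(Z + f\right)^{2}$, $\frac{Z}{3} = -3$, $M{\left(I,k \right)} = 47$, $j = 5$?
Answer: $8 \sqrt{2} \approx 11.314$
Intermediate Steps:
$Z = -9$ ($Z = 3 \left(-3\right) = -9$)
$f = 0$
$z{\left(Q \right)} = 81$ ($z{\left(Q \right)} = \left(-9 + 0\right)^{2} = \left(-9\right)^{2} = 81$)
$\sqrt{z{\left(\sqrt{-20 + j} \right)} + M{\left(-15,9 \right)}} = \sqrt{81 + 47} = \sqrt{128} = 8 \sqrt{2}$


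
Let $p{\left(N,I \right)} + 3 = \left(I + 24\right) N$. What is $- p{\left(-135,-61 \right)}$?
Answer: $-4992$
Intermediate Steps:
$p{\left(N,I \right)} = -3 + N \left(24 + I\right)$ ($p{\left(N,I \right)} = -3 + \left(I + 24\right) N = -3 + \left(24 + I\right) N = -3 + N \left(24 + I\right)$)
$- p{\left(-135,-61 \right)} = - (-3 + 24 \left(-135\right) - -8235) = - (-3 - 3240 + 8235) = \left(-1\right) 4992 = -4992$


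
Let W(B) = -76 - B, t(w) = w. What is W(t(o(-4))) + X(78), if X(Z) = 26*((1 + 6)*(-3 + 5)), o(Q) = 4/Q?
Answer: 289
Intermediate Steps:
X(Z) = 364 (X(Z) = 26*(7*2) = 26*14 = 364)
W(t(o(-4))) + X(78) = (-76 - 4/(-4)) + 364 = (-76 - 4*(-1)/4) + 364 = (-76 - 1*(-1)) + 364 = (-76 + 1) + 364 = -75 + 364 = 289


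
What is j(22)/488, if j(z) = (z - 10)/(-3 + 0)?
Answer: -1/122 ≈ -0.0081967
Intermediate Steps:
j(z) = 10/3 - z/3 (j(z) = (-10 + z)/(-3) = (-10 + z)*(-⅓) = 10/3 - z/3)
j(22)/488 = (10/3 - ⅓*22)/488 = (10/3 - 22/3)*(1/488) = -4*1/488 = -1/122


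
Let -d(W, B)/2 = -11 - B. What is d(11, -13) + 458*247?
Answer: 113122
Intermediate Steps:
d(W, B) = 22 + 2*B (d(W, B) = -2*(-11 - B) = 22 + 2*B)
d(11, -13) + 458*247 = (22 + 2*(-13)) + 458*247 = (22 - 26) + 113126 = -4 + 113126 = 113122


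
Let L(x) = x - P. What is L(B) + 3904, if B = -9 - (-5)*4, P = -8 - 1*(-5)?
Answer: 3918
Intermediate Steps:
P = -3 (P = -8 + 5 = -3)
B = 11 (B = -9 - 1*(-20) = -9 + 20 = 11)
L(x) = 3 + x (L(x) = x - 1*(-3) = x + 3 = 3 + x)
L(B) + 3904 = (3 + 11) + 3904 = 14 + 3904 = 3918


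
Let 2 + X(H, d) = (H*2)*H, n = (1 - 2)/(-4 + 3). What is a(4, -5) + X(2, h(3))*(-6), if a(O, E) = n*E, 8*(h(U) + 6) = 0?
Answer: -41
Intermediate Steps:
n = 1 (n = -1/(-1) = -1*(-1) = 1)
h(U) = -6 (h(U) = -6 + (1/8)*0 = -6 + 0 = -6)
a(O, E) = E (a(O, E) = 1*E = E)
X(H, d) = -2 + 2*H**2 (X(H, d) = -2 + (H*2)*H = -2 + (2*H)*H = -2 + 2*H**2)
a(4, -5) + X(2, h(3))*(-6) = -5 + (-2 + 2*2**2)*(-6) = -5 + (-2 + 2*4)*(-6) = -5 + (-2 + 8)*(-6) = -5 + 6*(-6) = -5 - 36 = -41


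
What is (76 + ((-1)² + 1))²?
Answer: 6084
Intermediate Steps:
(76 + ((-1)² + 1))² = (76 + (1 + 1))² = (76 + 2)² = 78² = 6084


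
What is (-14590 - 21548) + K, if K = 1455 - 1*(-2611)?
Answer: -32072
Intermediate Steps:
K = 4066 (K = 1455 + 2611 = 4066)
(-14590 - 21548) + K = (-14590 - 21548) + 4066 = -36138 + 4066 = -32072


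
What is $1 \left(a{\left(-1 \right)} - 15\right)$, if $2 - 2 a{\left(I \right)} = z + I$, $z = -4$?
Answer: $- \frac{23}{2} \approx -11.5$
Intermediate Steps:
$a{\left(I \right)} = 3 - \frac{I}{2}$ ($a{\left(I \right)} = 1 - \frac{-4 + I}{2} = 1 - \left(-2 + \frac{I}{2}\right) = 3 - \frac{I}{2}$)
$1 \left(a{\left(-1 \right)} - 15\right) = 1 \left(\left(3 - - \frac{1}{2}\right) - 15\right) = 1 \left(\left(3 + \frac{1}{2}\right) - 15\right) = 1 \left(\frac{7}{2} - 15\right) = 1 \left(- \frac{23}{2}\right) = - \frac{23}{2}$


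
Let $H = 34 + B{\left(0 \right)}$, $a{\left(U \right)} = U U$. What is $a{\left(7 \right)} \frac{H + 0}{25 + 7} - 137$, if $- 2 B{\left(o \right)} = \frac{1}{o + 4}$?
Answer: $- \frac{21793}{256} \approx -85.129$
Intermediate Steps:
$a{\left(U \right)} = U^{2}$
$B{\left(o \right)} = - \frac{1}{2 \left(4 + o\right)}$ ($B{\left(o \right)} = - \frac{1}{2 \left(o + 4\right)} = - \frac{1}{2 \left(4 + o\right)}$)
$H = \frac{271}{8}$ ($H = 34 - \frac{1}{8 + 2 \cdot 0} = 34 - \frac{1}{8 + 0} = 34 - \frac{1}{8} = \frac{271}{8} \approx 33.875$)
$a{\left(7 \right)} \frac{H + 0}{25 + 7} - 137 = 7^{2} \frac{\frac{271}{8} + 0}{25 + 7} - 137 = 49 \frac{271}{8 \cdot 32} - 137 = 49 \cdot \frac{271}{8} \cdot \frac{1}{32} - 137 = 49 \cdot \frac{271}{256} - 137 = \frac{13279}{256} - 137 = - \frac{21793}{256}$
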